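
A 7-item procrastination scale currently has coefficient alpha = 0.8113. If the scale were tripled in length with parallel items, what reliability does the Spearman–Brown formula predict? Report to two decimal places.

Length factor m = 3
α' = m·α / (1 + (m−1)·α)
   = 3 × 0.8113 / (1 + (3 − 1) × 0.8113)
   = 2.4339 / 2.6226 = 0.93

predicted reliability = 0.93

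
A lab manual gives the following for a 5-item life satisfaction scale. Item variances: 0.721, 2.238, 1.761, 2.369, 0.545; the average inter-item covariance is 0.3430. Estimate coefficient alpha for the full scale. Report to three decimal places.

ΣVar(i) = 0.721 + 2.238 + 1.761 + 2.369 + 0.545 = 7.634
Sum of the 10 distinct covariances = 10 × 0.3430 = 3.4300
σ²_T = ΣVar(i) + 2·Σcov = 7.634 + 2 × 3.4300 = 14.4940
α = (5/4)·(1 − 7.634/14.4940) = 0.592

coefficient alpha = 0.592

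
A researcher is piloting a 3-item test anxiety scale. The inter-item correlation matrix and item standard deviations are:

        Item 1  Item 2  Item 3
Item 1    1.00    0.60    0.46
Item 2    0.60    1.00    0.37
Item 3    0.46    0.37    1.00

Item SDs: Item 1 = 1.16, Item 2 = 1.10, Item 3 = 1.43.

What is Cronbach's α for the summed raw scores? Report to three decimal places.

Cronbach's α = 0.718

Σσ²ᵢ = 1.16² + 1.10² + 1.43² = 4.6005
Covariances σ_ij = r_ij · s_i · s_j:
  σ(Item 1,Item 2) = 0.60 × 1.16 × 1.10 = 0.7656
  σ(Item 1,Item 3) = 0.46 × 1.16 × 1.43 = 0.7630
  σ(Item 2,Item 3) = 0.37 × 1.10 × 1.43 = 0.5820
σ²_T = Σσ²ᵢ + 2·Σσ_ij = 4.6005 + 2 × 2.1106 = 8.8217
α = (3/2)·(1 − 4.6005/8.8217) = 0.718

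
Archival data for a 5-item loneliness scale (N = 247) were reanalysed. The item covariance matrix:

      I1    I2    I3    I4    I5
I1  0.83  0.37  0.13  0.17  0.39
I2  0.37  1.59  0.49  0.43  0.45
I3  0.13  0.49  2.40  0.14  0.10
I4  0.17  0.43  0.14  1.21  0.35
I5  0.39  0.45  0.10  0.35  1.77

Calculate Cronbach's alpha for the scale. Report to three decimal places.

Σσᵢ² = 0.83 + 1.59 + 2.40 + 1.21 + 1.77 = 7.80
Σ_{i<j} σ_ij = 3.02
total variance = 7.80 + 2 × 3.02 = 13.84
α = (k/(k−1))·(1 − Σσᵢ²/total variance) = (5/4)·(1 − 7.80/13.84) = 0.546

α = 0.546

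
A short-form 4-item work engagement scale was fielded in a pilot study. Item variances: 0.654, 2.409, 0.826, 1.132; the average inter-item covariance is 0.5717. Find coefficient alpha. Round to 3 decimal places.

Σσᵢ² = 0.654 + 2.409 + 0.826 + 1.132 = 5.021
Sum of the 6 distinct covariances = 6 × 0.5717 = 3.4302
Var(T) = Σσᵢ² + 2·Σcov = 5.021 + 2 × 3.4302 = 11.8814
α = (4/3)·(1 − 5.021/11.8814) = 0.770

coefficient alpha = 0.770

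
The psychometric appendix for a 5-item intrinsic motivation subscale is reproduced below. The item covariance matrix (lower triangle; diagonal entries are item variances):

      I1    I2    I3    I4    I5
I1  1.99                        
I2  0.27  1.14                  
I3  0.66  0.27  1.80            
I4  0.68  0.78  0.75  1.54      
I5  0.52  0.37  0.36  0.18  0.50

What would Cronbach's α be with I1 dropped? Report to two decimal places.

Remaining items: I2, I3, I4, I5 (k = 4).
Σσ²ᵢ = 1.14 + 1.80 + 1.54 + 0.50 = 4.98
Var(T) = 4.98 + 2 × 2.71 = 10.40
α (item deleted) = (4/3)·(1 − 4.98/10.40) = 0.69

α = 0.69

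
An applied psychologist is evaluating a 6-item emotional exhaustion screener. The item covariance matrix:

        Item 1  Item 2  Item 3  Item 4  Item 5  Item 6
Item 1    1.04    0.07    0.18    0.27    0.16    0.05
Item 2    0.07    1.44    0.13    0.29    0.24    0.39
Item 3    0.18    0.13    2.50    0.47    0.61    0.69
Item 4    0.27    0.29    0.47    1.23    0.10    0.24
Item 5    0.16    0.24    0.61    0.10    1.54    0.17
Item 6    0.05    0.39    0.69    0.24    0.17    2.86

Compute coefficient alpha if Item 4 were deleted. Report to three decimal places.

Remaining items: Item 1, Item 2, Item 3, Item 5, Item 6 (k = 5).
Σσᵢ² = 1.04 + 1.44 + 2.50 + 1.54 + 2.86 = 9.38
total variance = 9.38 + 2 × 2.69 = 14.76
α (item deleted) = (5/4)·(1 − 9.38/14.76) = 0.456

α = 0.456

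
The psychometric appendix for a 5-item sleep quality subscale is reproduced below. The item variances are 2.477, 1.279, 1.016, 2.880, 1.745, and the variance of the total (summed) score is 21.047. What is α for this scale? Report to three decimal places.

Σσᵢ² = 2.477 + 1.279 + 1.016 + 2.880 + 1.745 = 9.397
α = (k/(k−1))·(1 − Σσᵢ²/total variance) = (5/4)·(1 − 9.397/21.047) = 0.692

α = 0.692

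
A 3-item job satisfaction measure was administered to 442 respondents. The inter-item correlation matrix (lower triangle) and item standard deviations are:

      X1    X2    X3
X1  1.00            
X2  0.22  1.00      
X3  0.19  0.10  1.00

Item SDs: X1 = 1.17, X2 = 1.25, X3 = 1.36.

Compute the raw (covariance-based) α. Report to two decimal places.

Σσ²ᵢ = 1.17² + 1.25² + 1.36² = 4.7810
Covariances σ_ij = r_ij · s_i · s_j:
  σ(X1,X2) = 0.22 × 1.17 × 1.25 = 0.3217
  σ(X1,X3) = 0.19 × 1.17 × 1.36 = 0.3023
  σ(X2,X3) = 0.10 × 1.25 × 1.36 = 0.1700
σ²_T = Σσ²ᵢ + 2·Σσ_ij = 4.7810 + 2 × 0.7940 = 6.3690
α = (3/2)·(1 − 4.7810/6.3690) = 0.37

α = 0.37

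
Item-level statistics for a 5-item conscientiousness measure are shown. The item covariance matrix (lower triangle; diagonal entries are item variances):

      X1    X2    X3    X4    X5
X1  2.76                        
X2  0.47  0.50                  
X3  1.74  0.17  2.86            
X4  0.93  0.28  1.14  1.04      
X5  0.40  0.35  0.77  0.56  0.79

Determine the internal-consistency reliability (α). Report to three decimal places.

α = 0.789

ΣVar(i) = 2.76 + 0.50 + 2.86 + 1.04 + 0.79 = 7.95
Σ_{i<j} σ_ij = 6.81
σ²_T = 7.95 + 2 × 6.81 = 21.57
α = (k/(k−1))·(1 − ΣVar(i)/σ²_T) = (5/4)·(1 − 7.95/21.57) = 0.789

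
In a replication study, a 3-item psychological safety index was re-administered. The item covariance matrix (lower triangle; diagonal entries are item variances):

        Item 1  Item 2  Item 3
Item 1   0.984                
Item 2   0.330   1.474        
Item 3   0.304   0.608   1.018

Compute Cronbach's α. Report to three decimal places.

Cronbach's α = 0.625

sum of item variances = 0.984 + 1.474 + 1.018 = 3.476
Sum of off-diagonal covariances = 1.242
σ²_T = 3.476 + 2 × 1.242 = 5.960
α = (k/(k−1))·(1 − sum of item variances/σ²_T) = (3/2)·(1 − 3.476/5.960) = 0.625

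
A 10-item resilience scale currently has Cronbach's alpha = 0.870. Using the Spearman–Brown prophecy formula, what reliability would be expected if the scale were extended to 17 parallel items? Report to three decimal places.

predicted reliability = 0.919

Length factor m = 17/10 = 1.7000
α' = m·α / (1 + (m−1)·α)
   = 17/10 × 0.870 / (1 + (17/10 − 1) × 0.870)
   = 1.4790 / 1.6090 = 0.919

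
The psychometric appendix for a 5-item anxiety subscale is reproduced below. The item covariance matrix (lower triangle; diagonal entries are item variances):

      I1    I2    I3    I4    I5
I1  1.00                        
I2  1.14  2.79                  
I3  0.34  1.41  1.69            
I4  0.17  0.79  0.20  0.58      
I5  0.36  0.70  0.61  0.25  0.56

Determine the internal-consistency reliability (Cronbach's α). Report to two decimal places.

α = 0.80

Σσᵢ² = 1.00 + 2.79 + 1.69 + 0.58 + 0.56 = 6.62
Σ_{i<j} σ_ij = 5.97
total variance = 6.62 + 2 × 5.97 = 18.56
α = (k/(k−1))·(1 − Σσᵢ²/total variance) = (5/4)·(1 − 6.62/18.56) = 0.80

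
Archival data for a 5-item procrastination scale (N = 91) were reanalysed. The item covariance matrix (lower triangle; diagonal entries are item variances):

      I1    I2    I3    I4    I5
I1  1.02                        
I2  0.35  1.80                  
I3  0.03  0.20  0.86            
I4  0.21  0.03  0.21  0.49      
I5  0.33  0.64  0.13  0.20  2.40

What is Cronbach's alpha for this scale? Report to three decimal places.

α = 0.519

sum of item variances = 1.02 + 1.80 + 0.86 + 0.49 + 2.40 = 6.57
Σ_{i<j} σ_ij = 2.33
total variance = 6.57 + 2 × 2.33 = 11.23
α = (k/(k−1))·(1 − sum of item variances/total variance) = (5/4)·(1 − 6.57/11.23) = 0.519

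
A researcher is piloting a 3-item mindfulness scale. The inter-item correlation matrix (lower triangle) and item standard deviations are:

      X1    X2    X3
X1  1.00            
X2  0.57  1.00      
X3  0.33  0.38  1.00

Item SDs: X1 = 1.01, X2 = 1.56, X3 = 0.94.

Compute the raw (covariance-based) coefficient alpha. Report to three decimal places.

Σσ²ᵢ = 1.01² + 1.56² + 0.94² = 4.3373
Covariances σ_ij = r_ij · s_i · s_j:
  σ(X1,X2) = 0.57 × 1.01 × 1.56 = 0.8981
  σ(X1,X3) = 0.33 × 1.01 × 0.94 = 0.3133
  σ(X2,X3) = 0.38 × 1.56 × 0.94 = 0.5572
σ²_T = Σσ²ᵢ + 2·Σσ_ij = 4.3373 + 2 × 1.7686 = 7.8745
α = (3/2)·(1 − 4.3373/7.8745) = 0.674

coefficient alpha = 0.674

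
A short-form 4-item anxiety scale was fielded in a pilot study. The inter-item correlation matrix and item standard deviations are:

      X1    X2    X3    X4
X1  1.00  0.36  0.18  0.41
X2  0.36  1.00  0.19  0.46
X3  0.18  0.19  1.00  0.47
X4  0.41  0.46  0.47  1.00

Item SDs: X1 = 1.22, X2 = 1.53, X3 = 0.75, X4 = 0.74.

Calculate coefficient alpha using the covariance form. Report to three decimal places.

Σσ²ᵢ = 1.22² + 1.53² + 0.75² + 0.74² = 4.9394
Covariances σ_ij = r_ij · s_i · s_j:
  σ(X1,X2) = 0.36 × 1.22 × 1.53 = 0.6720
  σ(X1,X3) = 0.18 × 1.22 × 0.75 = 0.1647
  σ(X1,X4) = 0.41 × 1.22 × 0.74 = 0.3701
  σ(X2,X3) = 0.19 × 1.53 × 0.75 = 0.2180
  σ(X2,X4) = 0.46 × 1.53 × 0.74 = 0.5208
  σ(X3,X4) = 0.47 × 0.75 × 0.74 = 0.2608
σ²_T = Σσ²ᵢ + 2·Σσ_ij = 4.9394 + 2 × 2.2064 = 9.3522
α = (4/3)·(1 − 4.9394/9.3522) = 0.629

α = 0.629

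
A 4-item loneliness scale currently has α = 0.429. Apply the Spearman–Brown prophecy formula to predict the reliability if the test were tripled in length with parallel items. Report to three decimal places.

predicted reliability = 0.693

Length factor m = 3
α' = m·α / (1 + (m−1)·α)
   = 3 × 0.429 / (1 + (3 − 1) × 0.429)
   = 1.2870 / 1.8580 = 0.693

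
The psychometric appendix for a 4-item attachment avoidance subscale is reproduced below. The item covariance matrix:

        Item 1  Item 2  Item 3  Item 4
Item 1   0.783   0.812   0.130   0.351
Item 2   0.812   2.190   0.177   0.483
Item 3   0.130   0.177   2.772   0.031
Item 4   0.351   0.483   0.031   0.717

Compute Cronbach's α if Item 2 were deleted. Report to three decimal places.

Cronbach's α = 0.290

Remaining items: Item 1, Item 3, Item 4 (k = 3).
Σσ²ᵢ = 0.783 + 2.772 + 0.717 = 4.272
total variance = 4.272 + 2 × 0.512 = 5.296
α (item deleted) = (3/2)·(1 − 4.272/5.296) = 0.290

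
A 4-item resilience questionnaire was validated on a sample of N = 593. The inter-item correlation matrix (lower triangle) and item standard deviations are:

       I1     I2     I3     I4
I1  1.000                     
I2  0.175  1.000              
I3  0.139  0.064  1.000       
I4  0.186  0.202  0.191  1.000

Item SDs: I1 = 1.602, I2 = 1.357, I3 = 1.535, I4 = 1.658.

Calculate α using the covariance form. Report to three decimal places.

α = 0.433

Σσ²ᵢ = 1.602² + 1.357² + 1.535² + 1.658² = 9.5130
Covariances σ_ij = r_ij · s_i · s_j:
  σ(I1,I2) = 0.175 × 1.602 × 1.357 = 0.3804
  σ(I1,I3) = 0.139 × 1.602 × 1.535 = 0.3418
  σ(I1,I4) = 0.186 × 1.602 × 1.658 = 0.4940
  σ(I2,I3) = 0.064 × 1.357 × 1.535 = 0.1333
  σ(I2,I4) = 0.202 × 1.357 × 1.658 = 0.4545
  σ(I3,I4) = 0.191 × 1.535 × 1.658 = 0.4861
σ²_T = Σσ²ᵢ + 2·Σσ_ij = 9.5130 + 2 × 2.2901 = 14.0932
α = (4/3)·(1 − 9.5130/14.0932) = 0.433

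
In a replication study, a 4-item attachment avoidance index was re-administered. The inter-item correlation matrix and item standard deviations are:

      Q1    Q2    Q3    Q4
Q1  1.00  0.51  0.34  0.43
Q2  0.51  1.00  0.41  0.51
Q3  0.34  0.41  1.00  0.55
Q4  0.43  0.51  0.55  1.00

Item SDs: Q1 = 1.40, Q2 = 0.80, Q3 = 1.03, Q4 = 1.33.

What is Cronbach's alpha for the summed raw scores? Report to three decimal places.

Cronbach's alpha = 0.751

Σσ²ᵢ = 1.40² + 0.80² + 1.03² + 1.33² = 5.4298
Covariances σ_ij = r_ij · s_i · s_j:
  σ(Q1,Q2) = 0.51 × 1.40 × 0.80 = 0.5712
  σ(Q1,Q3) = 0.34 × 1.40 × 1.03 = 0.4903
  σ(Q1,Q4) = 0.43 × 1.40 × 1.33 = 0.8007
  σ(Q2,Q3) = 0.41 × 0.80 × 1.03 = 0.3378
  σ(Q2,Q4) = 0.51 × 0.80 × 1.33 = 0.5426
  σ(Q3,Q4) = 0.55 × 1.03 × 1.33 = 0.7534
σ²_T = Σσ²ᵢ + 2·Σσ_ij = 5.4298 + 2 × 3.4960 = 12.4218
α = (4/3)·(1 − 5.4298/12.4218) = 0.751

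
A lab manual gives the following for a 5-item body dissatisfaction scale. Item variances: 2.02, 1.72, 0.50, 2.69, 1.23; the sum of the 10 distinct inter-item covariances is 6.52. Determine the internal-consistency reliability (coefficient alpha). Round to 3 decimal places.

coefficient alpha = 0.769

Σσᵢ² = 2.02 + 1.72 + 0.50 + 2.69 + 1.23 = 8.16
Sum of distinct covariances = 6.52
total variance = Σσᵢ² + 2·Σcov = 8.16 + 2 × 6.52 = 21.20
α = (5/4)·(1 − 8.16/21.20) = 0.769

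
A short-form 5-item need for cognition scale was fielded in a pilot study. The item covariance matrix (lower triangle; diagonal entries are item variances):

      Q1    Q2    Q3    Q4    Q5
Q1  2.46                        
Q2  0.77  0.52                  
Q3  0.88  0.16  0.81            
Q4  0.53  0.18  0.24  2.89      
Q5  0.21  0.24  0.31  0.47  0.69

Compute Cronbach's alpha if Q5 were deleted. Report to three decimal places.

Cronbach's alpha = 0.603

Remaining items: Q1, Q2, Q3, Q4 (k = 4).
ΣVar(i) = 2.46 + 0.52 + 0.81 + 2.89 = 6.68
σ²_total = 6.68 + 2 × 2.76 = 12.20
α (item deleted) = (4/3)·(1 − 6.68/12.20) = 0.603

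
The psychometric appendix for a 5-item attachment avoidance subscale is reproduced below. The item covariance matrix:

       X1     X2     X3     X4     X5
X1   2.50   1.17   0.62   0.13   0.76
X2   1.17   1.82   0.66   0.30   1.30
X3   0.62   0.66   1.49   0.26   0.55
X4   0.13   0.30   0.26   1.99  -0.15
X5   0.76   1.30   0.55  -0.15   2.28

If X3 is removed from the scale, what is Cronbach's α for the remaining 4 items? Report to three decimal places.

Remaining items: X1, X2, X4, X5 (k = 4).
ΣVar(i) = 2.50 + 1.82 + 1.99 + 2.28 = 8.59
Var(T) = 8.59 + 2 × 3.51 = 15.61
α (item deleted) = (4/3)·(1 − 8.59/15.61) = 0.600

Cronbach's α = 0.600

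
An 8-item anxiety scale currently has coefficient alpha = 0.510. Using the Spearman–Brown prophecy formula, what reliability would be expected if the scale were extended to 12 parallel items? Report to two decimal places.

Length factor m = 12/8 = 1.5000
α' = m·α / (1 + (m−1)·α)
   = 12/8 × 0.510 / (1 + (12/8 − 1) × 0.510)
   = 0.7650 / 1.2550 = 0.61

predicted reliability = 0.61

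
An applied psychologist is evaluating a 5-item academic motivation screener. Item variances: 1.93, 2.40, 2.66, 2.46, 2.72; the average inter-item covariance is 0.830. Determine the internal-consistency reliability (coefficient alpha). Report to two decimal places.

Σσᵢ² = 1.93 + 2.40 + 2.66 + 2.46 + 2.72 = 12.17
Sum of the 10 distinct covariances = 10 × 0.830 = 8.300
σ²_total = Σσᵢ² + 2·Σcov = 12.17 + 2 × 8.300 = 28.770
α = (5/4)·(1 − 12.17/28.770) = 0.72

α = 0.72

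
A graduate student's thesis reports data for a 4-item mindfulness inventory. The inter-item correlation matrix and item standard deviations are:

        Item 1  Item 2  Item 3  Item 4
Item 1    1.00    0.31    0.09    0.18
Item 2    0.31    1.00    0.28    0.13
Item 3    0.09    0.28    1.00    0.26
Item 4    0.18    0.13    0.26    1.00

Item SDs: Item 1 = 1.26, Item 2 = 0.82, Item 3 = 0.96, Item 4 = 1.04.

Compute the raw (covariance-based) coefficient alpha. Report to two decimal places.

coefficient alpha = 0.49

Σσ²ᵢ = 1.26² + 0.82² + 0.96² + 1.04² = 4.2632
Covariances σ_ij = r_ij · s_i · s_j:
  σ(Item 1,Item 2) = 0.31 × 1.26 × 0.82 = 0.3203
  σ(Item 1,Item 3) = 0.09 × 1.26 × 0.96 = 0.1089
  σ(Item 1,Item 4) = 0.18 × 1.26 × 1.04 = 0.2359
  σ(Item 2,Item 3) = 0.28 × 0.82 × 0.96 = 0.2204
  σ(Item 2,Item 4) = 0.13 × 0.82 × 1.04 = 0.1109
  σ(Item 3,Item 4) = 0.26 × 0.96 × 1.04 = 0.2596
σ²_T = Σσ²ᵢ + 2·Σσ_ij = 4.2632 + 2 × 1.2560 = 6.7752
α = (4/3)·(1 − 4.2632/6.7752) = 0.49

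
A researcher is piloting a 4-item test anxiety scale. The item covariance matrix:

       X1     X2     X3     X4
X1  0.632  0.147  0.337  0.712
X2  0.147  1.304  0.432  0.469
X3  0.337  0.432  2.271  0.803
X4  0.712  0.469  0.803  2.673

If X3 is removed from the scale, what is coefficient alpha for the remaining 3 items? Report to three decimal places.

Remaining items: X1, X2, X4 (k = 3).
Σσ²ᵢ = 0.632 + 1.304 + 2.673 = 4.609
σ²_total = 4.609 + 2 × 1.328 = 7.265
α (item deleted) = (3/2)·(1 − 4.609/7.265) = 0.548

coefficient alpha = 0.548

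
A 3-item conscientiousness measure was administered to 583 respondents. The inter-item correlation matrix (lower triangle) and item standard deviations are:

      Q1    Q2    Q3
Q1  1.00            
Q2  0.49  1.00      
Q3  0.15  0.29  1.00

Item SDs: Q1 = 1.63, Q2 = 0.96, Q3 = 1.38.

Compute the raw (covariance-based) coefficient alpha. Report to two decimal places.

α = 0.53

Σσ²ᵢ = 1.63² + 0.96² + 1.38² = 5.4829
Covariances σ_ij = r_ij · s_i · s_j:
  σ(Q1,Q2) = 0.49 × 1.63 × 0.96 = 0.7668
  σ(Q1,Q3) = 0.15 × 1.63 × 1.38 = 0.3374
  σ(Q2,Q3) = 0.29 × 0.96 × 1.38 = 0.3842
σ²_T = Σσ²ᵢ + 2·Σσ_ij = 5.4829 + 2 × 1.4884 = 8.4597
α = (3/2)·(1 − 5.4829/8.4597) = 0.53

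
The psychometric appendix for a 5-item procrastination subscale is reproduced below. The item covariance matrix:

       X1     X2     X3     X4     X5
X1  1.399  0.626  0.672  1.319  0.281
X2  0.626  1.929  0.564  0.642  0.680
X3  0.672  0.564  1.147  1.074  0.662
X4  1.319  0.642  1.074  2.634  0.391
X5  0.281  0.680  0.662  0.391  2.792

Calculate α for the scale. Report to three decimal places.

α = 0.728

sum of item variances = 1.399 + 1.929 + 1.147 + 2.634 + 2.792 = 9.901
Σ_{i<j} σ_ij = 6.911
σ²_T = 9.901 + 2 × 6.911 = 23.723
α = (k/(k−1))·(1 − sum of item variances/σ²_T) = (5/4)·(1 − 9.901/23.723) = 0.728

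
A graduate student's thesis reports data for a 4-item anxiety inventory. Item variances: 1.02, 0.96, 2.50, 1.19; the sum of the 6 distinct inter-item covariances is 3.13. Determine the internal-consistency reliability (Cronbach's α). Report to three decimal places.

Σσᵢ² = 1.02 + 0.96 + 2.50 + 1.19 = 5.67
Sum of distinct covariances = 3.13
Var(T) = Σσᵢ² + 2·Σcov = 5.67 + 2 × 3.13 = 11.93
α = (4/3)·(1 − 5.67/11.93) = 0.700

α = 0.700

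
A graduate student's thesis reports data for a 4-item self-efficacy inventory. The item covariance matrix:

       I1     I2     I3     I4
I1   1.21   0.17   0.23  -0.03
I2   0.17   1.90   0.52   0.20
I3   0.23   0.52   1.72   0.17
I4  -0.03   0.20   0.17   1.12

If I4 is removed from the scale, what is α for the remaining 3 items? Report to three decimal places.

Remaining items: I1, I2, I3 (k = 3).
Σσᵢ² = 1.21 + 1.90 + 1.72 = 4.83
σ²_total = 4.83 + 2 × 0.92 = 6.67
α (item deleted) = (3/2)·(1 − 4.83/6.67) = 0.414

α = 0.414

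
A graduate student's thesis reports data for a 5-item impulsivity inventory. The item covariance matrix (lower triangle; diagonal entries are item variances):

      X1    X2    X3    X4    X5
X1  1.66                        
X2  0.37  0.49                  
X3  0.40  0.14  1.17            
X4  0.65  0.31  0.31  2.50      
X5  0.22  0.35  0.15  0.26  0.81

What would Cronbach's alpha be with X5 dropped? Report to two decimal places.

α = 0.57

Remaining items: X1, X2, X3, X4 (k = 4).
Σσ²ᵢ = 1.66 + 0.49 + 1.17 + 2.50 = 5.82
Var(T) = 5.82 + 2 × 2.18 = 10.18
α (item deleted) = (4/3)·(1 − 5.82/10.18) = 0.57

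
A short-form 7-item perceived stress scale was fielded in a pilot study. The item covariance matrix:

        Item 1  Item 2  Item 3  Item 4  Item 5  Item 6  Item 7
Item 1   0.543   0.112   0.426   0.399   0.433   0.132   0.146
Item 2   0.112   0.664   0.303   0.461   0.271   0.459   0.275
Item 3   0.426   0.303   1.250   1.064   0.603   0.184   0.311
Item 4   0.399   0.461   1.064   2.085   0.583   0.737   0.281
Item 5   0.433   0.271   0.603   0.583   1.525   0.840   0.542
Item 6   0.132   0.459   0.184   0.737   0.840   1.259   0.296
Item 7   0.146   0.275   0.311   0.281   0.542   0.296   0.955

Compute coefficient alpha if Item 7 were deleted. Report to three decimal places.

Remaining items: Item 1, Item 2, Item 3, Item 4, Item 5, Item 6 (k = 6).
sum of item variances = 0.543 + 0.664 + 1.250 + 2.085 + 1.525 + 1.259 = 7.326
total variance = 7.326 + 2 × 7.007 = 21.340
α (item deleted) = (6/5)·(1 − 7.326/21.340) = 0.788

coefficient alpha = 0.788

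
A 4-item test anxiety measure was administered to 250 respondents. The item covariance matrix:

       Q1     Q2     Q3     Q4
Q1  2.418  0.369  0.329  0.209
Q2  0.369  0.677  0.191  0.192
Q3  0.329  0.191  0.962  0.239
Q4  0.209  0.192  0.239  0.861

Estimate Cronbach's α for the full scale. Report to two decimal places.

Cronbach's α = 0.51

ΣVar(i) = 2.418 + 0.677 + 0.962 + 0.861 = 4.918
Σ_{i<j} σ_ij = 1.529
total variance = 4.918 + 2 × 1.529 = 7.976
α = (k/(k−1))·(1 − ΣVar(i)/total variance) = (4/3)·(1 − 4.918/7.976) = 0.51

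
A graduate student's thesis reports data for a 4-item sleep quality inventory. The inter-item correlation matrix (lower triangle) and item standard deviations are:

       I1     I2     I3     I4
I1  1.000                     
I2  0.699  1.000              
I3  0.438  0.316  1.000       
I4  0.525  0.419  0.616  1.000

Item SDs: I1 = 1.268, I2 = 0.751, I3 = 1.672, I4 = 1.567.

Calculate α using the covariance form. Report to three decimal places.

α = 0.774

Σσ²ᵢ = 1.268² + 0.751² + 1.672² + 1.567² = 7.4229
Covariances σ_ij = r_ij · s_i · s_j:
  σ(I1,I2) = 0.699 × 1.268 × 0.751 = 0.6656
  σ(I1,I3) = 0.438 × 1.268 × 1.672 = 0.9286
  σ(I1,I4) = 0.525 × 1.268 × 1.567 = 1.0432
  σ(I2,I3) = 0.316 × 0.751 × 1.672 = 0.3968
  σ(I2,I4) = 0.419 × 0.751 × 1.567 = 0.4931
  σ(I3,I4) = 0.616 × 1.672 × 1.567 = 1.6139
σ²_T = Σσ²ᵢ + 2·Σσ_ij = 7.4229 + 2 × 5.1412 = 17.7053
α = (4/3)·(1 − 7.4229/17.7053) = 0.774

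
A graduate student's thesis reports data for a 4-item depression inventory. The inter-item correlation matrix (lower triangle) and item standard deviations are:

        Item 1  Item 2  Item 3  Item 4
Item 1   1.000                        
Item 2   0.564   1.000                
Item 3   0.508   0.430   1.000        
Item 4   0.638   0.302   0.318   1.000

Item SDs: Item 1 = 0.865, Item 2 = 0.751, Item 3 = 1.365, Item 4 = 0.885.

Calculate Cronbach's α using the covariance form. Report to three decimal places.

Σσ²ᵢ = 0.865² + 0.751² + 1.365² + 0.885² = 3.9587
Covariances σ_ij = r_ij · s_i · s_j:
  σ(Item 1,Item 2) = 0.564 × 0.865 × 0.751 = 0.3664
  σ(Item 1,Item 3) = 0.508 × 0.865 × 1.365 = 0.5998
  σ(Item 1,Item 4) = 0.638 × 0.865 × 0.885 = 0.4884
  σ(Item 2,Item 3) = 0.430 × 0.751 × 1.365 = 0.4408
  σ(Item 2,Item 4) = 0.302 × 0.751 × 0.885 = 0.2007
  σ(Item 3,Item 4) = 0.318 × 1.365 × 0.885 = 0.3842
σ²_T = Σσ²ᵢ + 2·Σσ_ij = 3.9587 + 2 × 2.4803 = 8.9193
α = (4/3)·(1 − 3.9587/8.9193) = 0.742

Cronbach's α = 0.742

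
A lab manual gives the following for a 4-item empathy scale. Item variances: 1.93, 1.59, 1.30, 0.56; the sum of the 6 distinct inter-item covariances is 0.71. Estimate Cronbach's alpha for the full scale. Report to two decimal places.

sum of item variances = 1.93 + 1.59 + 1.30 + 0.56 = 5.38
Sum of distinct covariances = 0.71
σ²_total = sum of item variances + 2·Σcov = 5.38 + 2 × 0.71 = 6.80
α = (4/3)·(1 − 5.38/6.80) = 0.28

Cronbach's alpha = 0.28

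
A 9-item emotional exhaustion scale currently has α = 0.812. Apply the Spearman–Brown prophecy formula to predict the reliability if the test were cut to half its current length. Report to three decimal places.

Length factor m = 1/2
α' = m·α / (1 − (1−m)·α)
   = 1/2 × 0.812 / (1 − (1 − 1/2) × 0.812)
   = 0.4060 / 0.5940 = 0.684

predicted reliability = 0.684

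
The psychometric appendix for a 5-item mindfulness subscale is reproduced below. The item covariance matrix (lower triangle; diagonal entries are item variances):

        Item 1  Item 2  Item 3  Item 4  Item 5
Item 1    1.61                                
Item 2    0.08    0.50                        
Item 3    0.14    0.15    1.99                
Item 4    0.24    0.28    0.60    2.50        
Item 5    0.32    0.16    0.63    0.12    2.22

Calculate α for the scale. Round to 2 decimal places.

Σσ²ᵢ = 1.61 + 0.50 + 1.99 + 2.50 + 2.22 = 8.82
Sum of off-diagonal covariances = 2.72
Var(T) = 8.82 + 2 × 2.72 = 14.26
α = (k/(k−1))·(1 − Σσ²ᵢ/Var(T)) = (5/4)·(1 − 8.82/14.26) = 0.48

α = 0.48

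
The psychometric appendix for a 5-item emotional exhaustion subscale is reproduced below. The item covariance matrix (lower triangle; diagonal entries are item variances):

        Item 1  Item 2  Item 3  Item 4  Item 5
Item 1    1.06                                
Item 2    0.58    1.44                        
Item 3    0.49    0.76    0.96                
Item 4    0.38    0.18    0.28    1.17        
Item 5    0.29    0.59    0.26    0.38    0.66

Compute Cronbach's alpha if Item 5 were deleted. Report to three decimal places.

Remaining items: Item 1, Item 2, Item 3, Item 4 (k = 4).
Σσ²ᵢ = 1.06 + 1.44 + 0.96 + 1.17 = 4.63
σ²_total = 4.63 + 2 × 2.67 = 9.97
α (item deleted) = (4/3)·(1 − 4.63/9.97) = 0.714

α = 0.714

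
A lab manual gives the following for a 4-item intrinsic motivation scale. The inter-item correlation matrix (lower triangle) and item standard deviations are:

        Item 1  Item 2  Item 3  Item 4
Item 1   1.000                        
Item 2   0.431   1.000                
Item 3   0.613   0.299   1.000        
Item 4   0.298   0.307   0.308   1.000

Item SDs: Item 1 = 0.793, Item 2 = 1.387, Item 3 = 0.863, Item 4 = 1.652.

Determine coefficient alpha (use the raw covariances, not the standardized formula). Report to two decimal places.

Σσ²ᵢ = 0.793² + 1.387² + 0.863² + 1.652² = 6.0265
Covariances σ_ij = r_ij · s_i · s_j:
  σ(Item 1,Item 2) = 0.431 × 0.793 × 1.387 = 0.4741
  σ(Item 1,Item 3) = 0.613 × 0.793 × 0.863 = 0.4195
  σ(Item 1,Item 4) = 0.298 × 0.793 × 1.652 = 0.3904
  σ(Item 2,Item 3) = 0.299 × 1.387 × 0.863 = 0.3579
  σ(Item 2,Item 4) = 0.307 × 1.387 × 1.652 = 0.7034
  σ(Item 3,Item 4) = 0.308 × 0.863 × 1.652 = 0.4391
σ²_T = Σσ²ᵢ + 2·Σσ_ij = 6.0265 + 2 × 2.7844 = 11.5953
α = (4/3)·(1 − 6.0265/11.5953) = 0.64

coefficient alpha = 0.64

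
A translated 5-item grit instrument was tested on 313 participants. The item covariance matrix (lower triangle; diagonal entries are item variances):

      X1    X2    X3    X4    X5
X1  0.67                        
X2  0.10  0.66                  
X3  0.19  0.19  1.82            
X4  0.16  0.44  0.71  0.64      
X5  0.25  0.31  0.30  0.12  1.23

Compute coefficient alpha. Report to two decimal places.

α = 0.66

ΣVar(i) = 0.67 + 0.66 + 1.82 + 0.64 + 1.23 = 5.02
Sum of off-diagonal covariances = 2.77
σ²_T = 5.02 + 2 × 2.77 = 10.56
α = (k/(k−1))·(1 − ΣVar(i)/σ²_T) = (5/4)·(1 − 5.02/10.56) = 0.66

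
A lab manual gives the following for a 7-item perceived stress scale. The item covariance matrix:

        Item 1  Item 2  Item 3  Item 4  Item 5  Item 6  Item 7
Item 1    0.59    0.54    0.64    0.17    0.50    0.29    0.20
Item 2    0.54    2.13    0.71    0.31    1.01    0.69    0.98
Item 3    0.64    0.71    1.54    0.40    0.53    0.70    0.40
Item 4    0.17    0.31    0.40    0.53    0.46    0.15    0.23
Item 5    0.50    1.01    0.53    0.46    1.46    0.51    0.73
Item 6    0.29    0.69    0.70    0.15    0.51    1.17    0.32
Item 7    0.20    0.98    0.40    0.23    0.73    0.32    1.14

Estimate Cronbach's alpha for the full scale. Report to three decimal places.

α = 0.828

sum of item variances = 0.59 + 2.13 + 1.54 + 0.53 + 1.46 + 1.17 + 1.14 = 8.56
Sum of the distinct covariances = 10.47
total variance = 8.56 + 2 × 10.47 = 29.50
α = (k/(k−1))·(1 − sum of item variances/total variance) = (7/6)·(1 − 8.56/29.50) = 0.828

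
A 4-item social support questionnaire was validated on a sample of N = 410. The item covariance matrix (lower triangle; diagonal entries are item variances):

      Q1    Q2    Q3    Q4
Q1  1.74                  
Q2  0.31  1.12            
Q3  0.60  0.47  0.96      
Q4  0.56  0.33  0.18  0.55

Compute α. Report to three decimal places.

α = 0.705

Σσ²ᵢ = 1.74 + 1.12 + 0.96 + 0.55 = 4.37
Sum of the distinct covariances = 2.45
σ²_total = 4.37 + 2 × 2.45 = 9.27
α = (k/(k−1))·(1 − Σσ²ᵢ/σ²_total) = (4/3)·(1 − 4.37/9.27) = 0.705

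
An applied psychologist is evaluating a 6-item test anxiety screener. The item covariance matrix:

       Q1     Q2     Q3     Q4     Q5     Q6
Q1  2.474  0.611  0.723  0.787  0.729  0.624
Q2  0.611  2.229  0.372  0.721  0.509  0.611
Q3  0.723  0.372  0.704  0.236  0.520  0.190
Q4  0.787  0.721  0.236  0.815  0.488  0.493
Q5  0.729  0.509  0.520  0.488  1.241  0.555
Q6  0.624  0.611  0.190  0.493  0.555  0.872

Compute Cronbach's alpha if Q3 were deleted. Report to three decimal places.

Cronbach's alpha = 0.770

Remaining items: Q1, Q2, Q4, Q5, Q6 (k = 5).
Σσ²ᵢ = 2.474 + 2.229 + 0.815 + 1.241 + 0.872 = 7.631
σ²_total = 7.631 + 2 × 6.128 = 19.887
α (item deleted) = (5/4)·(1 − 7.631/19.887) = 0.770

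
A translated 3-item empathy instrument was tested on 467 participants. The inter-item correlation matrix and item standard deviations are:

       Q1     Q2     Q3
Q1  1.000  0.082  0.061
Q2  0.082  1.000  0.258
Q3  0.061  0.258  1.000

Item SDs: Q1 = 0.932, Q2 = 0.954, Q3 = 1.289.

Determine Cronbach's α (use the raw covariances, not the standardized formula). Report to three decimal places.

Σσ²ᵢ = 0.932² + 0.954² + 1.289² = 3.4403
Covariances σ_ij = r_ij · s_i · s_j:
  σ(Q1,Q2) = 0.082 × 0.932 × 0.954 = 0.0729
  σ(Q1,Q3) = 0.061 × 0.932 × 1.289 = 0.0733
  σ(Q2,Q3) = 0.258 × 0.954 × 1.289 = 0.3173
σ²_T = Σσ²ᵢ + 2·Σσ_ij = 3.4403 + 2 × 0.4635 = 4.3673
α = (3/2)·(1 − 3.4403/4.3673) = 0.318

α = 0.318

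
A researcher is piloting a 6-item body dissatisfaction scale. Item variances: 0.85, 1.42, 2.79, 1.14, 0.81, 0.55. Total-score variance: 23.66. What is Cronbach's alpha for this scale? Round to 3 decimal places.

α = 0.817

ΣVar(i) = 0.85 + 1.42 + 2.79 + 1.14 + 0.81 + 0.55 = 7.56
α = (k/(k−1))·(1 − ΣVar(i)/σ²_T) = (6/5)·(1 − 7.56/23.66) = 0.817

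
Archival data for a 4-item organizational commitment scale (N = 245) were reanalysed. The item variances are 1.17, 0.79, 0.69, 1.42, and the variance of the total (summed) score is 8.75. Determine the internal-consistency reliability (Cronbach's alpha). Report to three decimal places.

α = 0.713

ΣVar(i) = 1.17 + 0.79 + 0.69 + 1.42 = 4.07
α = (k/(k−1))·(1 − ΣVar(i)/Var(T)) = (4/3)·(1 − 4.07/8.75) = 0.713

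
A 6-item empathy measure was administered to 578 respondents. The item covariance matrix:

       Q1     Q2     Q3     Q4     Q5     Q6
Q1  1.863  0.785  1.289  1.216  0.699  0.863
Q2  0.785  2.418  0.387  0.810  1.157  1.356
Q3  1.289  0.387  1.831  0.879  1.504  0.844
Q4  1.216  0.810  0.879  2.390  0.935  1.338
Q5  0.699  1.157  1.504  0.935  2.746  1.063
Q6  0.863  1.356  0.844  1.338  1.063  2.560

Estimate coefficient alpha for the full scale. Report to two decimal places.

coefficient alpha = 0.82

Σσᵢ² = 1.863 + 2.418 + 1.831 + 2.390 + 2.746 + 2.560 = 13.808
Sum of the distinct covariances = 15.125
σ²_total = 13.808 + 2 × 15.125 = 44.058
α = (k/(k−1))·(1 − Σσᵢ²/σ²_total) = (6/5)·(1 − 13.808/44.058) = 0.82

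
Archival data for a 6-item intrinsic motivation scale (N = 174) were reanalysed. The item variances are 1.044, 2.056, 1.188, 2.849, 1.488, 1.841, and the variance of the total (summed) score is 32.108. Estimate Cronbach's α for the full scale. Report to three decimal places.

ΣVar(i) = 1.044 + 2.056 + 1.188 + 2.849 + 1.488 + 1.841 = 10.466
α = (k/(k−1))·(1 − ΣVar(i)/σ²_T) = (6/5)·(1 − 10.466/32.108) = 0.809

α = 0.809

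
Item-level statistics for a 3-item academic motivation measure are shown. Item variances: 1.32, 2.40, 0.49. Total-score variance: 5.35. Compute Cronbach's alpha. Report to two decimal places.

Σσᵢ² = 1.32 + 2.40 + 0.49 = 4.21
α = (k/(k−1))·(1 − Σσᵢ²/total variance) = (3/2)·(1 − 4.21/5.35) = 0.32

α = 0.32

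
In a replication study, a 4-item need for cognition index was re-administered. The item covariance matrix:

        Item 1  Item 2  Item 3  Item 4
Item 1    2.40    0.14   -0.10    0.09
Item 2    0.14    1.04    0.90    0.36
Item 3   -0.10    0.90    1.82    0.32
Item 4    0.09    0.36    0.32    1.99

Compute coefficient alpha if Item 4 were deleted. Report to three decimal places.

Remaining items: Item 1, Item 2, Item 3 (k = 3).
sum of item variances = 2.40 + 1.04 + 1.82 = 5.26
σ²_T = 5.26 + 2 × 0.94 = 7.14
α (item deleted) = (3/2)·(1 − 5.26/7.14) = 0.395

α = 0.395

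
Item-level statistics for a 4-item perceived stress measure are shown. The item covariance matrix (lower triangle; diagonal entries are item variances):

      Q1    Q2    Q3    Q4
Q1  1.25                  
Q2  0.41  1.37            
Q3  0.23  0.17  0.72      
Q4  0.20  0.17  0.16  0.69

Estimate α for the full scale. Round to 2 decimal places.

ΣVar(i) = 1.25 + 1.37 + 0.72 + 0.69 = 4.03
Σ_{i<j} σ_ij = 1.34
Var(T) = 4.03 + 2 × 1.34 = 6.71
α = (k/(k−1))·(1 − ΣVar(i)/Var(T)) = (4/3)·(1 − 4.03/6.71) = 0.53

α = 0.53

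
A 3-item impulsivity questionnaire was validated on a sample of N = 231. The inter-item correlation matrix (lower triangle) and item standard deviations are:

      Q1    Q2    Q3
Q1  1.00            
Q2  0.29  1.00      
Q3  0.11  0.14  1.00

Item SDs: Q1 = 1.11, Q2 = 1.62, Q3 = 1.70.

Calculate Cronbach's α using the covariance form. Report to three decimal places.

α = 0.373

Σσ²ᵢ = 1.11² + 1.62² + 1.70² = 6.7465
Covariances σ_ij = r_ij · s_i · s_j:
  σ(Q1,Q2) = 0.29 × 1.11 × 1.62 = 0.5215
  σ(Q1,Q3) = 0.11 × 1.11 × 1.70 = 0.2076
  σ(Q2,Q3) = 0.14 × 1.62 × 1.70 = 0.3856
σ²_T = Σσ²ᵢ + 2·Σσ_ij = 6.7465 + 2 × 1.1147 = 8.9759
α = (3/2)·(1 − 6.7465/8.9759) = 0.373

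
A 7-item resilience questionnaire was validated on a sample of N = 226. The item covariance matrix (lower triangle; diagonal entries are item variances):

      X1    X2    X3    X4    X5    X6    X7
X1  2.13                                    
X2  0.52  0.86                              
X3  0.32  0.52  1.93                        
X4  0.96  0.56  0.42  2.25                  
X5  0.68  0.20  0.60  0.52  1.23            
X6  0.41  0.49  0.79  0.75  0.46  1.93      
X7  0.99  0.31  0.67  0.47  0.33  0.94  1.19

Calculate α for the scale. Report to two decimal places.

sum of item variances = 2.13 + 0.86 + 1.93 + 2.25 + 1.23 + 1.93 + 1.19 = 11.52
Σ_{i<j} σ_ij = 11.91
total variance = 11.52 + 2 × 11.91 = 35.34
α = (k/(k−1))·(1 − sum of item variances/total variance) = (7/6)·(1 − 11.52/35.34) = 0.79

α = 0.79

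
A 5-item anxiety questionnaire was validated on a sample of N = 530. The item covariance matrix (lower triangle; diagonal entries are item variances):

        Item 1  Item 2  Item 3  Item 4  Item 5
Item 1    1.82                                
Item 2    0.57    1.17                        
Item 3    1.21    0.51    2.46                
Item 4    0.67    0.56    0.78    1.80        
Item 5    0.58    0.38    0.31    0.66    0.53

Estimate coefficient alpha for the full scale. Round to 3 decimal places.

α = 0.770

Σσᵢ² = 1.82 + 1.17 + 2.46 + 1.80 + 0.53 = 7.78
Sum of off-diagonal covariances = 6.23
Var(T) = 7.78 + 2 × 6.23 = 20.24
α = (k/(k−1))·(1 − Σσᵢ²/Var(T)) = (5/4)·(1 − 7.78/20.24) = 0.770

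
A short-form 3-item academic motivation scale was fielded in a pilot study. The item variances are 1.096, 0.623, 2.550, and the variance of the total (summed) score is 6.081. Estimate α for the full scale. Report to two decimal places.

sum of item variances = 1.096 + 0.623 + 2.550 = 4.269
α = (k/(k−1))·(1 − sum of item variances/σ²_total) = (3/2)·(1 − 4.269/6.081) = 0.45

α = 0.45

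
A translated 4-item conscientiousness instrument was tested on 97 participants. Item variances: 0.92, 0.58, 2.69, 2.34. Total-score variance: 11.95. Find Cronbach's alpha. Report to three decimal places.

α = 0.605

Σσᵢ² = 0.92 + 0.58 + 2.69 + 2.34 = 6.53
α = (k/(k−1))·(1 − Σσᵢ²/total variance) = (4/3)·(1 − 6.53/11.95) = 0.605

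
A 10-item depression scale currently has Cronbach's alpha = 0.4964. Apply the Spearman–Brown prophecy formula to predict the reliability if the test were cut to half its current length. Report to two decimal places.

predicted reliability = 0.33

Length factor m = 1/2
α' = m·α / (1 − (1−m)·α)
   = 1/2 × 0.4964 / (1 − (1 − 1/2) × 0.4964)
   = 0.2482 / 0.7518 = 0.33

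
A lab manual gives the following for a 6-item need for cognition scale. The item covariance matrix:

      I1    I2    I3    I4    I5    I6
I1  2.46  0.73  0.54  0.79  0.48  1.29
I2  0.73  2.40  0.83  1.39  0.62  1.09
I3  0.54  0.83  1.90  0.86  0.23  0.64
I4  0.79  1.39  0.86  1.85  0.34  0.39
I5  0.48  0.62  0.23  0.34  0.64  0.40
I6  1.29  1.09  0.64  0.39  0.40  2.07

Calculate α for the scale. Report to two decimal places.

Σσ²ᵢ = 2.46 + 2.40 + 1.90 + 1.85 + 0.64 + 2.07 = 11.32
Sum of off-diagonal covariances = 10.62
Var(T) = 11.32 + 2 × 10.62 = 32.56
α = (k/(k−1))·(1 − Σσ²ᵢ/Var(T)) = (6/5)·(1 − 11.32/32.56) = 0.78

α = 0.78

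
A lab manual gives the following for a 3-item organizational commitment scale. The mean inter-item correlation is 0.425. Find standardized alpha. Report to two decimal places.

α = 0.69

Standardized α = k·r̄ / (1 + (k−1)·r̄) = 3 × 0.425 / (1 + 2 × 0.425)
  = 1.2750 / 1.8500 = 0.69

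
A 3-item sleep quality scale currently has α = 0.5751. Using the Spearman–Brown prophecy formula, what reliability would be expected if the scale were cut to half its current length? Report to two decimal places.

Length factor m = 1/2
α' = m·α / (1 − (1−m)·α)
   = 1/2 × 0.5751 / (1 − (1 − 1/2) × 0.5751)
   = 0.2875 / 0.7125 = 0.40

predicted reliability = 0.40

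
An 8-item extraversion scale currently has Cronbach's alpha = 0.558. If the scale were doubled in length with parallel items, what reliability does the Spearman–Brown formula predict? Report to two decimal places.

predicted reliability = 0.72

Length factor m = 2
α' = m·α / (1 + (m−1)·α)
   = 2 × 0.558 / (1 + (2 − 1) × 0.558)
   = 1.1160 / 1.5580 = 0.72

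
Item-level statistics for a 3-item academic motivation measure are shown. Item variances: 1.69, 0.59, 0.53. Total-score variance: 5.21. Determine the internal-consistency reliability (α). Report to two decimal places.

sum of item variances = 1.69 + 0.59 + 0.53 = 2.81
α = (k/(k−1))·(1 − sum of item variances/Var(T)) = (3/2)·(1 − 2.81/5.21) = 0.69

α = 0.69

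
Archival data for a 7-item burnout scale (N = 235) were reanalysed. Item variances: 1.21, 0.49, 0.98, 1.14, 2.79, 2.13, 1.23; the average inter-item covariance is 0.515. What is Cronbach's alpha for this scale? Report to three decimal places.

α = 0.799

ΣVar(i) = 1.21 + 0.49 + 0.98 + 1.14 + 2.79 + 2.13 + 1.23 = 9.97
Sum of the 21 distinct covariances = 21 × 0.515 = 10.815
total variance = ΣVar(i) + 2·Σcov = 9.97 + 2 × 10.815 = 31.600
α = (7/6)·(1 − 9.97/31.600) = 0.799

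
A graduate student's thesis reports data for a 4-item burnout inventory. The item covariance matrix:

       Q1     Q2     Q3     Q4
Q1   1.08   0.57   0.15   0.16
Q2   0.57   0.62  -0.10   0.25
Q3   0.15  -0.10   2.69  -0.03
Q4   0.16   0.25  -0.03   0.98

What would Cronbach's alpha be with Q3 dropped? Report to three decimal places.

Remaining items: Q1, Q2, Q4 (k = 3).
sum of item variances = 1.08 + 0.62 + 0.98 = 2.68
σ²_total = 2.68 + 2 × 0.98 = 4.64
α (item deleted) = (3/2)·(1 − 2.68/4.64) = 0.634

α = 0.634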